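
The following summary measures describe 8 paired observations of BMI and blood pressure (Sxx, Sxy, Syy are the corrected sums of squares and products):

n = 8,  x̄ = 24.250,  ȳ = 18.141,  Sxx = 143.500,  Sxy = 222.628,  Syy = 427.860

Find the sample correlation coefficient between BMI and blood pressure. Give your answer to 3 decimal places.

r = Sxy/√(Sxx·Syy) = 222.628/√(61397.91) = 222.628/247.786017 = 0.898469

0.898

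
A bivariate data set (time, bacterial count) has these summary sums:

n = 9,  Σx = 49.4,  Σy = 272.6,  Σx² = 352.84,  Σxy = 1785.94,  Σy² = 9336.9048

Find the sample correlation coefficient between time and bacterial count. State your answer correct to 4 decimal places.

Sxx = Σx² − (Σx)²/n = 352.84 − 271.151111 = 81.688889
Sxy = Σxy − (Σx)(Σy)/n = 1785.94 − 1496.271111 = 289.668889
Syy = Σy² − (Σy)²/n = 9336.9048 − 8256.751111 = 1080.153689
r = Sxy/√(Sxx·Syy) = 289.668889/√(88236.554675) = 289.668889/297.046385 = 0.975164

0.9752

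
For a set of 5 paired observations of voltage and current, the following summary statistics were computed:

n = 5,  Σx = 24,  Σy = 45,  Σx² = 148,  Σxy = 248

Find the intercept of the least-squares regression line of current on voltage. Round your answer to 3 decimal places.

4.317

Sxx = Σx² − (Σx)²/n = 148 − 115.2 = 32.8
Sxy = Σxy − (Σx)(Σy)/n = 248 − 216 = 32
b = Sxy/Sxx = 32/32.8 = 0.975610
a = ȳ − b·x̄ = 9 − 0.975610·4.8 = 4.317073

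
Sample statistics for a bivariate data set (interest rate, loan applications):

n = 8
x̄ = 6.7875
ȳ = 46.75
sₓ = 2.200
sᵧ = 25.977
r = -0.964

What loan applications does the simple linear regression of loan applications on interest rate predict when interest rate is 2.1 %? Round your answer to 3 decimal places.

b = r · sᵧ/sₓ = -0.964 · 25.977/2.2 = -11.382649
a = ȳ − b·x̄ = 46.75 − (-11.382649)·6.7875 = 124.009731
ŷ(2.1) = a + b·2.1 = 124.009731 + (-11.382649)·2.1 = 100.106168

100.106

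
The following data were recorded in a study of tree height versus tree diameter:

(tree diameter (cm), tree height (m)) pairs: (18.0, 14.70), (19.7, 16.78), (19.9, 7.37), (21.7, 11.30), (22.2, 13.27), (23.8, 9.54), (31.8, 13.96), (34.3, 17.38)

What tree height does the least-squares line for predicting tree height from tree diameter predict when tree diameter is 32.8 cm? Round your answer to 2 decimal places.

14.96

n = 8, Σx = 191.4, Σy = 104.3, Σxy = 2548.747, Σx² = 4826
Sxx = Σx² − (Σx)²/n = 4826 − 4579.245 = 246.755
Sxy = Σxy − (Σx)(Σy)/n = 2548.747 − 2495.3775 = 53.3695
b = Sxy/Sxx = 53.3695/246.755 = 0.216285
a = ȳ − b·x̄ = 13.0375 − 0.216285·23.925 = 7.862872
ŷ(32.8) = a + b·32.8 = 7.862872 + 0.216285·32.8 = 14.957033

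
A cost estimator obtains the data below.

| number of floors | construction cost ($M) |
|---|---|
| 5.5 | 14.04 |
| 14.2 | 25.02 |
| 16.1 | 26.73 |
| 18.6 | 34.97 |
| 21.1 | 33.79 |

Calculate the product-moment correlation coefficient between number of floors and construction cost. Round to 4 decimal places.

n = 5, Σx = 75.5, Σy = 134.55, Σxy = 2226.268, Σx² = 1282.27, Σy² = 3902.2799
Sxx = Σx² − (Σx)²/n = 1282.27 − 1140.05 = 142.22
Sxy = Σxy − (Σx)(Σy)/n = 2226.268 − 2031.705 = 194.563
Syy = Σy² − (Σy)²/n = 3902.2799 − 3620.7405 = 281.5394
r = Sxy/√(Sxx·Syy) = 194.563/√(40040.533468) = 194.563/200.101308 = 0.972322

0.9723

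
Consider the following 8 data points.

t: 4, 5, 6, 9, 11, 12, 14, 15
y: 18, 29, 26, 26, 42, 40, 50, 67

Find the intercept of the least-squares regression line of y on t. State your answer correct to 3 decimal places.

4.311

n = 8, Σx = 76, Σy = 298, Σxy = 3254, Σx² = 844
Sxx = Σx² − (Σx)²/n = 844 − 722 = 122
Sxy = Σxy − (Σx)(Σy)/n = 3254 − 2831 = 423
b = Sxy/Sxx = 423/122 = 3.467213
a = ȳ − b·x̄ = 37.25 − 3.467213·9.5 = 4.311475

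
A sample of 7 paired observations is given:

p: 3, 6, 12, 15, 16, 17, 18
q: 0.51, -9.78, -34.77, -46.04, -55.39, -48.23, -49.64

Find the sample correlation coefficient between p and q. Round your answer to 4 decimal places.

-0.9809

n = 7, Σx = 87, Σy = -243.34, Σxy = -3764.66, Σx² = 1283, Σy² = 11282.8576
Sxx = Σx² − (Σx)²/n = 1283 − 1081.285714 = 201.714286
Sxy = Σxy − (Σx)(Σy)/n = -3764.66 − (-3024.368571) = -740.291429
Syy = Σy² − (Σy)²/n = 11282.8576 − 8459.193657 = 2823.663943
r = Sxy/√(Sxx·Syy) = -740.291429/√(569573.355331) = -740.291429/754.700838 = -0.980907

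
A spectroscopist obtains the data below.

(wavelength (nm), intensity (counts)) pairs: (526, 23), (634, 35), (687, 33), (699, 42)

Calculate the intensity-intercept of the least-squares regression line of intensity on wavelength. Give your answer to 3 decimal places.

-23.419

n = 4, Σx = 2546, Σy = 133, Σxy = 86317, Σx² = 1639202
Sxx = Σx² − (Σx)²/n = 1639202 − 1620529 = 18673
Sxy = Σxy − (Σx)(Σy)/n = 86317 − 84654.5 = 1662.5
b = Sxy/Sxx = 1662.5/18673 = 0.089032
a = ȳ − b·x̄ = 33.25 − 0.089032·636.5 = -23.419054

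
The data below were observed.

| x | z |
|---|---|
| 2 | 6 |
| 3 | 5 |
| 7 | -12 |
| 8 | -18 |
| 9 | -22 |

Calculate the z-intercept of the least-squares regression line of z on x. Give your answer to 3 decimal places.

15.897

n = 5, Σx = 29, Σy = -41, Σxy = -399, Σx² = 207
Sxx = Σx² − (Σx)²/n = 207 − 168.2 = 38.8
Sxy = Σxy − (Σx)(Σy)/n = -399 − (-237.8) = -161.2
b = Sxy/Sxx = -161.2/38.8 = -4.154639
a = ȳ − b·x̄ = -8.2 − (-4.154639)·5.8 = 15.896907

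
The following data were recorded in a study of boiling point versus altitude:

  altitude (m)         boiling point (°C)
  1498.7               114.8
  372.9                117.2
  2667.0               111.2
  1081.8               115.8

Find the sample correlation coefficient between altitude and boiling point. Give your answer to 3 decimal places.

n = 4, Σx = 5620.4, Σy = 459, Σxy = 637597.48, Σx² = 10668336.34, Σy² = 52689.96
Sxx = Σx² − (Σx)²/n = 10668336.34 − 7897224.04 = 2771112.3
Sxy = Σxy − (Σx)(Σy)/n = 637597.48 − 644940.9 = -7343.42
Syy = Σy² − (Σy)²/n = 52689.96 − 52670.25 = 19.71
r = Sxy/√(Sxx·Syy) = -7343.42/√(54618623.433) = -7343.42/7390.441356 = -0.993638

-0.994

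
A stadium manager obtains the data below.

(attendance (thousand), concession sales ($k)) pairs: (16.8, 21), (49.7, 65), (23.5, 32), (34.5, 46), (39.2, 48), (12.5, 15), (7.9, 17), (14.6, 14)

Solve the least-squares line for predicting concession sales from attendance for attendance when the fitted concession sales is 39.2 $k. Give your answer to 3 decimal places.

30.363

n = 8, Σx = 198.7, Σy = 258, Σxy = 8330.1, Σx² = 6463.29
Sxx = Σx² − (Σx)²/n = 6463.29 − 4935.21125 = 1528.07875
Sxy = Σxy − (Σx)(Σy)/n = 8330.1 − 6408.075 = 1922.025
b = Sxy/Sxx = 1922.025/1528.07875 = 1.257805
a = ȳ − b·x̄ = 32.25 − 1.257805·24.8375 = 1.009270
Set a + b·x = 39.2: x = (39.2 − 1.009270) / 1.257805 = 30.362999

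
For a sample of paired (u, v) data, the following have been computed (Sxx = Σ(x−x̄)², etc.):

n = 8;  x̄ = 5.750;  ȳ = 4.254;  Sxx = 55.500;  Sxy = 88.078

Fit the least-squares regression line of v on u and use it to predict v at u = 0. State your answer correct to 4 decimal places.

-4.8712

b = Sxy/Sxx = 88.078/55.5 = 1.586991
a = ȳ − b·x̄ = 4.254 − 1.586991·5.75 = -4.871198
ŷ(0) = a + b·0 = -4.871198 + 1.586991·0 = -4.871198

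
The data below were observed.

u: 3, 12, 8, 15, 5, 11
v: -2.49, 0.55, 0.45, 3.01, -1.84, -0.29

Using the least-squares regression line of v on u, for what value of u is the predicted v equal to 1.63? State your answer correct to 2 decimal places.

13.31

n = 6, Σx = 54, Σy = -0.61, Σxy = 35.49, Σx² = 588
Sxx = Σx² − (Σx)²/n = 588 − 486 = 102
Sxy = Σxy − (Σx)(Σy)/n = 35.49 − (-5.49) = 40.98
b = Sxy/Sxx = 40.98/102 = 0.401765
a = ȳ − b·x̄ = -0.101667 − 0.401765·9 = -3.717549
Set a + b·x = 1.63: x = (1.63 − (-3.717549)) / 0.401765 = 13.310151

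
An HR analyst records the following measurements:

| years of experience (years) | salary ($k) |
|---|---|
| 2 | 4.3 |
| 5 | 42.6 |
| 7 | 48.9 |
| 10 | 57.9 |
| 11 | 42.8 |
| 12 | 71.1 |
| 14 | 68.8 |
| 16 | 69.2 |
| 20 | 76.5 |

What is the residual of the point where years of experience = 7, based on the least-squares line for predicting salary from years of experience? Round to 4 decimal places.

n = 9, Σx = 97, Σy = 482.1, Σxy = 6067.3, Σx² = 1295
Sxx = Σx² − (Σx)²/n = 1295 − 1045.444444 = 249.555556
Sxy = Σxy − (Σx)(Σy)/n = 6067.3 − 5195.966667 = 871.333333
b = Sxy/Sxx = 871.333333/249.555556 = 3.491541
a = ȳ − b·x̄ = 53.566667 − 3.491541·10.777778 = 15.935619
ŷ(7) = 15.935619 + 3.491541·7 = 40.376402
residual = y − ŷ = 48.9 − 40.376402 = 8.523598

8.5236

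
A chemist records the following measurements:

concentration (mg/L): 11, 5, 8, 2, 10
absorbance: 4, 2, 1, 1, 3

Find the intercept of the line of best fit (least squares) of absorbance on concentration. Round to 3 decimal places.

0.255

n = 5, Σx = 36, Σy = 11, Σxy = 94, Σx² = 314
Sxx = Σx² − (Σx)²/n = 314 − 259.2 = 54.8
Sxy = Σxy − (Σx)(Σy)/n = 94 − 79.2 = 14.8
b = Sxy/Sxx = 14.8/54.8 = 0.270073
a = ȳ − b·x̄ = 2.2 − 0.270073·7.2 = 0.255474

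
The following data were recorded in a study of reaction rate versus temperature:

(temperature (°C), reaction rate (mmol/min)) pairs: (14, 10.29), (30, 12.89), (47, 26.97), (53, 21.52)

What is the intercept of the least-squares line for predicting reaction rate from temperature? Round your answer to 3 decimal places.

n = 4, Σx = 144, Σy = 71.67, Σxy = 2938.91, Σx² = 6114
Sxx = Σx² − (Σx)²/n = 6114 − 5184 = 930
Sxy = Σxy − (Σx)(Σy)/n = 2938.91 − 2580.12 = 358.79
b = Sxy/Sxx = 358.79/930 = 0.385796
a = ȳ − b·x̄ = 17.9175 − 0.385796·36 = 4.028855

4.029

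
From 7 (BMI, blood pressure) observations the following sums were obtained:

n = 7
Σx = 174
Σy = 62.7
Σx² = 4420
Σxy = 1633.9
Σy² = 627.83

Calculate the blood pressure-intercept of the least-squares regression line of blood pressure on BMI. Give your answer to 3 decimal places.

-10.790

Sxx = Σx² − (Σx)²/n = 4420 − 4325.142857 = 94.857143
Sxy = Σxy − (Σx)(Σy)/n = 1633.9 − 1558.542857 = 75.357143
b = Sxy/Sxx = 75.357143/94.857143 = 0.794428
a = ȳ − b·x̄ = 8.957143 − 0.794428·24.857143 = -10.790060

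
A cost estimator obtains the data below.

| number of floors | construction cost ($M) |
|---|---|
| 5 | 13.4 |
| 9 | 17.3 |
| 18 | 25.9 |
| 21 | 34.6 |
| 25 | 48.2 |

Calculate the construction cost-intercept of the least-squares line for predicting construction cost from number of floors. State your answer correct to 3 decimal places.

2.968

n = 5, Σx = 78, Σy = 139.4, Σxy = 2620.5, Σx² = 1496
Sxx = Σx² − (Σx)²/n = 1496 − 1216.8 = 279.2
Sxy = Σxy − (Σx)(Σy)/n = 2620.5 − 2174.64 = 445.86
b = Sxy/Sxx = 445.86/279.2 = 1.596920
a = ȳ − b·x̄ = 27.88 − 1.596920·15.6 = 2.968052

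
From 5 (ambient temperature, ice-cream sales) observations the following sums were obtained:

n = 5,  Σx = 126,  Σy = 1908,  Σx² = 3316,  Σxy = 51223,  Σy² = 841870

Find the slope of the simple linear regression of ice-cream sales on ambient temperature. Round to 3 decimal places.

Sxx = Σx² − (Σx)²/n = 3316 − 3175.2 = 140.8
Sxy = Σxy − (Σx)(Σy)/n = 51223 − 48081.6 = 3141.4
b = Sxy/Sxx = 3141.4/140.8 = 22.311080

22.311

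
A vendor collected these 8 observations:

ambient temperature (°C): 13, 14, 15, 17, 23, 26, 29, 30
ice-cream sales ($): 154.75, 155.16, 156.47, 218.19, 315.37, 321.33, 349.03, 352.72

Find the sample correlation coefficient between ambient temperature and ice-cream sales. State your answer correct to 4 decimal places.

n = 8, Σx = 167, Σy = 2023.02, Σxy = 46551.83, Σx² = 3825, Σy² = 569056.4702
Sxx = Σx² − (Σx)²/n = 3825 − 3486.125 = 338.875
Sxy = Σxy − (Σx)(Σy)/n = 46551.83 − 42230.5425 = 4321.2875
Syy = Σy² − (Σy)²/n = 569056.4702 − 511576.24005 = 57480.23015
r = Sxy/√(Sxx·Syy) = 4321.2875/√(19478612.992081) = 4321.2875/4413.458167 = 0.979116

0.9791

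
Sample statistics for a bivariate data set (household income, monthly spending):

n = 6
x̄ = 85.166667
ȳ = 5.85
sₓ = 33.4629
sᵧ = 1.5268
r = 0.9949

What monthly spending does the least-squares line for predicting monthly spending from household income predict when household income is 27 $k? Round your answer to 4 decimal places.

3.2096

b = r · sᵧ/sₓ = 0.9949 · 1.5268/33.4629 = 0.045394
a = ȳ − b·x̄ = 5.85 − 0.045394·85.166667 = 1.983948
ŷ(27) = a + b·27 = 1.983948 + 0.045394·27 = 3.209585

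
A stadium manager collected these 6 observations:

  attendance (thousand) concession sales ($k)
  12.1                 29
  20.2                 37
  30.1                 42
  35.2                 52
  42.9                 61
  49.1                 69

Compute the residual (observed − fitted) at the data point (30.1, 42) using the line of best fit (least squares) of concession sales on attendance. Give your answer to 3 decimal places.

-4.717

n = 6, Σx = 189.6, Σy = 290, Σxy = 10197.7, Σx² = 6950.72
Sxx = Σx² − (Σx)²/n = 6950.72 − 5991.36 = 959.36
Sxy = Σxy − (Σx)(Σy)/n = 10197.7 − 9164 = 1033.7
b = Sxy/Sxx = 1033.7/959.36 = 1.077489
a = ȳ − b·x̄ = 48.333333 − 1.077489·31.6 = 14.284676
ŷ(30.1) = 14.284676 + 1.077489·30.1 = 46.717100
residual = y − ŷ = 42 − 46.717100 = -4.717100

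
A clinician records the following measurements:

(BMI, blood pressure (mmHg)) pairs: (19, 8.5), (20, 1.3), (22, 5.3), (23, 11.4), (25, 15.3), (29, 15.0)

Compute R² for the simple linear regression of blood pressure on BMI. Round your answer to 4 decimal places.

n = 6, Σx = 138, Σy = 56.8, Σxy = 1383.8, Σx² = 3240, Σy² = 691.08
Sxx = Σx² − (Σx)²/n = 3240 − 3174 = 66
Sxy = Σxy − (Σx)(Σy)/n = 1383.8 − 1306.4 = 77.4
Syy = Σy² − (Σy)²/n = 691.08 − 537.706667 = 153.373333
R² = Sxy²/(Sxx·Syy) = (77.4)²/(66·153.373333) = 0.591818

0.5918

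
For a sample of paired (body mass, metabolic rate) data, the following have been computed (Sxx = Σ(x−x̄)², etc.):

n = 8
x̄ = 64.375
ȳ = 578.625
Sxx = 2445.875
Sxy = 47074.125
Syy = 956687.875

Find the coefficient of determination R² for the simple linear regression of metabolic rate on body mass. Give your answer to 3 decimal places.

0.947

R² = Sxy²/(Sxx·Syy) = (47074.125)²/(2445.875·956687.875) = 0.947022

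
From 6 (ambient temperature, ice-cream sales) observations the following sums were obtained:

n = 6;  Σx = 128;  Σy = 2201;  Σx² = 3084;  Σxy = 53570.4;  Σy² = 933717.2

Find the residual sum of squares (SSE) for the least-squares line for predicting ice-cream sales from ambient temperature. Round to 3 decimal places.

2445.540

Sxx = Σx² − (Σx)²/n = 3084 − 2730.666667 = 353.333333
Sxy = Σxy − (Σx)(Σy)/n = 53570.4 − 46954.666667 = 6615.733333
Syy = Σy² − (Σy)²/n = 933717.2 − 807400.166667 = 126317.033333
b = Sxy/Sxx = 6615.733333/353.333333 = 18.723774
SSE = Syy − b·Sxy = 126317.033333 − 18.723774·6615.733333 = 2445.540302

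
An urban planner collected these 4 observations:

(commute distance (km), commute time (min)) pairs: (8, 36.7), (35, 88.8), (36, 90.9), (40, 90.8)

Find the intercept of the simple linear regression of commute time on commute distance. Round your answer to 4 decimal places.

n = 4, Σx = 119, Σy = 307.2, Σxy = 10306, Σx² = 4185
Sxx = Σx² − (Σx)²/n = 4185 − 3540.25 = 644.75
Sxy = Σxy − (Σx)(Σy)/n = 10306 − 9139.2 = 1166.8
b = Sxy/Sxx = 1166.8/644.75 = 1.809694
a = ȳ − b·x̄ = 76.8 − 1.809694·29.75 = 22.961613

22.9616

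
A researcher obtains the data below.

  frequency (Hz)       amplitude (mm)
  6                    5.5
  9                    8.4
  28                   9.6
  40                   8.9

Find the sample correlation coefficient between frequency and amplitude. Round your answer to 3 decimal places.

0.702

n = 4, Σx = 83, Σy = 32.4, Σxy = 733.4, Σx² = 2501, Σy² = 272.18
Sxx = Σx² − (Σx)²/n = 2501 − 1722.25 = 778.75
Sxy = Σxy − (Σx)(Σy)/n = 733.4 − 672.3 = 61.1
Syy = Σy² − (Σy)²/n = 272.18 − 262.44 = 9.74
r = Sxy/√(Sxx·Syy) = 61.1/√(7585.025) = 61.1/87.092049 = 0.701557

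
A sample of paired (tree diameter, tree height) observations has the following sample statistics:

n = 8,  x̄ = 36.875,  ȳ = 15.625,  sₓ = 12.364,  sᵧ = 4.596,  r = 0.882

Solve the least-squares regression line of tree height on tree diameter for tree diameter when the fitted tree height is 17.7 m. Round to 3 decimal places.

43.204

b = r · sᵧ/sₓ = 0.882 · 4.596/12.364 = 0.327861
a = ȳ − b·x̄ = 15.625 − 0.327861·36.875 = 3.535130
Set a + b·x = 17.7: x = (17.7 − 3.535130) / 0.327861 = 43.203904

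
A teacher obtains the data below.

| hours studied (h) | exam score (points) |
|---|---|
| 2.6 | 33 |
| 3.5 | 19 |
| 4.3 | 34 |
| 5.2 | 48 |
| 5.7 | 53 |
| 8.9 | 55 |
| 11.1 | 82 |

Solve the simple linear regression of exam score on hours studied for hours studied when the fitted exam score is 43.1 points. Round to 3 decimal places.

n = 7, Σx = 41.3, Σy = 324, Σxy = 2249.9, Σx² = 299.45
Sxx = Σx² − (Σx)²/n = 299.45 − 243.67 = 55.78
Sxy = Σxy − (Σx)(Σy)/n = 2249.9 − 1911.6 = 338.3
b = Sxy/Sxx = 338.3/55.78 = 6.064898
a = ȳ − b·x̄ = 46.285714 − 6.064898·5.9 = 10.502817
Set a + b·x = 43.1: x = (43.1 − 10.502817) / 6.064898 = 5.374729

5.375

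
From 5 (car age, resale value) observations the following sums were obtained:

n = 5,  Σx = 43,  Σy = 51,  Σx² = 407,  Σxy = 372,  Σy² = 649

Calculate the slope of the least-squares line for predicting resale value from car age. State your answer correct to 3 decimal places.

Sxx = Σx² − (Σx)²/n = 407 − 369.8 = 37.2
Sxy = Σxy − (Σx)(Σy)/n = 372 − 438.6 = -66.6
b = Sxy/Sxx = -66.6/37.2 = -1.790323

-1.790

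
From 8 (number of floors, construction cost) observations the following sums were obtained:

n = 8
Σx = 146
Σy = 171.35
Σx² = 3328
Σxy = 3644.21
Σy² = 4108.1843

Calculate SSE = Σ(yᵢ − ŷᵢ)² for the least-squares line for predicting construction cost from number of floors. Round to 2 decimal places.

35.12

Sxx = Σx² − (Σx)²/n = 3328 − 2664.5 = 663.5
Sxy = Σxy − (Σx)(Σy)/n = 3644.21 − 3127.1375 = 517.0725
Syy = Σy² − (Σy)²/n = 4108.1843 − 3670.102812 = 438.081487
b = Sxy/Sxx = 517.0725/663.5 = 0.779310
SSE = Syy − b·Sxy = 438.081487 − 0.779310·517.0725 = 35.121472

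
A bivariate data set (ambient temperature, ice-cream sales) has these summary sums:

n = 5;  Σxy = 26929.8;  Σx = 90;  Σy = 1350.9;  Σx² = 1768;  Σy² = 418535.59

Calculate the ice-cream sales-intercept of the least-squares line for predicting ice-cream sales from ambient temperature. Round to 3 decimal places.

-47.690

Sxx = Σx² − (Σx)²/n = 1768 − 1620 = 148
Sxy = Σxy − (Σx)(Σy)/n = 26929.8 − 24316.2 = 2613.6
b = Sxy/Sxx = 2613.6/148 = 17.659459
a = ȳ − b·x̄ = 270.18 − 17.659459·18 = -47.690270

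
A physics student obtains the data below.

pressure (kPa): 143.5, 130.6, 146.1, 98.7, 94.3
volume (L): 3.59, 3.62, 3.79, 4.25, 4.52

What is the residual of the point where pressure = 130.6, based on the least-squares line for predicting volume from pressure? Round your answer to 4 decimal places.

-0.2118

n = 5, Σx = 613.2, Σy = 19.77, Σxy = 2387.367, Σx² = 77628
Sxx = Σx² − (Σx)²/n = 77628 − 75202.848 = 2425.152
Sxy = Σxy − (Σx)(Σy)/n = 2387.367 − 2424.5928 = -37.2258
b = Sxy/Sxx = -37.2258/2425.152 = -0.015350
a = ȳ − b·x̄ = 3.954 − (-0.015350)·122.64 = 5.836510
ŷ(130.6) = 5.836510 + (-0.015350)·130.6 = 3.831815
residual = y − ŷ = 3.62 − 3.831815 = -0.211815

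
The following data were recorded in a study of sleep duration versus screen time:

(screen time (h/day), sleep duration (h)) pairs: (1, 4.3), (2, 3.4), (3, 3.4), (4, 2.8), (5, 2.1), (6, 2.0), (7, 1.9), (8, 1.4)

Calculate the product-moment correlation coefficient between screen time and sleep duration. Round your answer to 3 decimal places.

-0.973

n = 8, Σx = 36, Σy = 21.3, Σxy = 79.5, Σx² = 204, Σy² = 63.43
Sxx = Σx² − (Σx)²/n = 204 − 162 = 42
Sxy = Σxy − (Σx)(Σy)/n = 79.5 − 95.85 = -16.35
Syy = Σy² − (Σy)²/n = 63.43 − 56.71125 = 6.71875
r = Sxy/√(Sxx·Syy) = -16.35/√(282.1875) = -16.35/16.798437 = -0.973305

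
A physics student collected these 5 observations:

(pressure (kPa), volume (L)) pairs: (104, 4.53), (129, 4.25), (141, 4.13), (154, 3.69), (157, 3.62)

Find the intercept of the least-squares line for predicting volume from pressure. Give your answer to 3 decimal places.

6.392

n = 5, Σx = 685, Σy = 20.22, Σxy = 2738.3, Σx² = 95703
Sxx = Σx² − (Σx)²/n = 95703 − 93845 = 1858
Sxy = Σxy − (Σx)(Σy)/n = 2738.3 − 2770.14 = -31.84
b = Sxy/Sxx = -31.84/1858 = -0.017137
a = ȳ − b·x̄ = 4.044 − (-0.017137)·137 = 6.391729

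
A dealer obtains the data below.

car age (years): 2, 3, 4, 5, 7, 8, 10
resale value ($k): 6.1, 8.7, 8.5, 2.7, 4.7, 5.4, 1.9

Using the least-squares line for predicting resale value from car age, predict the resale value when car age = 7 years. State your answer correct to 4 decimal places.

4.5431

n = 7, Σx = 39, Σy = 38, Σxy = 180.9, Σx² = 267
Sxx = Σx² − (Σx)²/n = 267 − 217.285714 = 49.714286
Sxy = Σxy − (Σx)(Σy)/n = 180.9 − 211.714286 = -30.814286
b = Sxy/Sxx = -30.814286/49.714286 = -0.619828
a = ȳ − b·x̄ = 5.428571 − (-0.619828)·5.571429 = 8.881897
ŷ(7) = a + b·7 = 8.881897 + (-0.619828)·7 = 4.543103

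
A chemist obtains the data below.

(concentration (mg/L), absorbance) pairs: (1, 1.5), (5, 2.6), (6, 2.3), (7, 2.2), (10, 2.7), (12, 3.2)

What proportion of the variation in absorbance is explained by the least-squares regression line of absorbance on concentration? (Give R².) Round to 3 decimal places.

0.823

n = 6, Σx = 41, Σy = 14.5, Σxy = 109.1, Σx² = 355, Σy² = 36.67
Sxx = Σx² − (Σx)²/n = 355 − 280.166667 = 74.833333
Sxy = Σxy − (Σx)(Σy)/n = 109.1 − 99.083333 = 10.016667
Syy = Σy² − (Σy)²/n = 36.67 − 35.041667 = 1.628333
R² = Sxy²/(Sxx·Syy) = (10.016667)²/(74.833333·1.628333) = 0.823395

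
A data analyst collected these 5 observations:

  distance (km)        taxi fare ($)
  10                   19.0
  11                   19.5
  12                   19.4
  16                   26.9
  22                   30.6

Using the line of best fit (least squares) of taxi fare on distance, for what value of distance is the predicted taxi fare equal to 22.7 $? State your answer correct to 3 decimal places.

n = 5, Σx = 71, Σy = 115.4, Σxy = 1740.9, Σx² = 1105
Sxx = Σx² − (Σx)²/n = 1105 − 1008.2 = 96.8
Sxy = Σxy − (Σx)(Σy)/n = 1740.9 − 1638.68 = 102.22
b = Sxy/Sxx = 102.22/96.8 = 1.055992
a = ȳ − b·x̄ = 23.08 − 1.055992·14.2 = 8.084917
Set a + b·x = 22.7: x = (22.7 − 8.084917) / 1.055992 = 13.840149

13.840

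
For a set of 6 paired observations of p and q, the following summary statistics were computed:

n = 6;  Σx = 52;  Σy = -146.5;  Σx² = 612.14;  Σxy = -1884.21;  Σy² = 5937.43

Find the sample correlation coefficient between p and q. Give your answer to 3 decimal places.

-0.995

Sxx = Σx² − (Σx)²/n = 612.14 − 450.666667 = 161.473333
Sxy = Σxy − (Σx)(Σy)/n = -1884.21 − (-1269.666667) = -614.543333
Syy = Σy² − (Σy)²/n = 5937.43 − 3577.041667 = 2360.388333
r = Sxy/√(Sxx·Syy) = -614.543333/√(381139.772144) = -614.543333/617.365185 = -0.995429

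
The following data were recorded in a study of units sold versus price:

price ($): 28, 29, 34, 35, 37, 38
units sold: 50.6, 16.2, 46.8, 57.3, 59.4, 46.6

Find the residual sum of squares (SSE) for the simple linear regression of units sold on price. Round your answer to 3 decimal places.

n = 6, Σx = 201, Σy = 276.9, Σxy = 9451.9, Σx² = 6819, Σy² = 13996.25
Sxx = Σx² − (Σx)²/n = 6819 − 6733.5 = 85.5
Sxy = Σxy − (Σx)(Σy)/n = 9451.9 − 9276.15 = 175.75
Syy = Σy² − (Σy)²/n = 13996.25 − 12778.935 = 1217.315
b = Sxy/Sxx = 175.75/85.5 = 2.055556
SSE = Syy − b·Sxy = 1217.315 − 2.055556·175.75 = 856.051111

856.051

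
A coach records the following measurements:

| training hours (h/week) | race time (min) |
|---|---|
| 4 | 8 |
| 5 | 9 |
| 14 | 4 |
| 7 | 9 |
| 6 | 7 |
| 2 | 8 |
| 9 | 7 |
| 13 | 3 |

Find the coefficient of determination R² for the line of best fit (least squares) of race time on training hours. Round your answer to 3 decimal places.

n = 8, Σx = 60, Σy = 55, Σxy = 356, Σx² = 576, Σy² = 413
Sxx = Σx² − (Σx)²/n = 576 − 450 = 126
Sxy = Σxy − (Σx)(Σy)/n = 356 − 412.5 = -56.5
Syy = Σy² − (Σy)²/n = 413 − 378.125 = 34.875
R² = Sxy²/(Sxx·Syy) = (-56.5)²/(126·34.875) = 0.726461

0.726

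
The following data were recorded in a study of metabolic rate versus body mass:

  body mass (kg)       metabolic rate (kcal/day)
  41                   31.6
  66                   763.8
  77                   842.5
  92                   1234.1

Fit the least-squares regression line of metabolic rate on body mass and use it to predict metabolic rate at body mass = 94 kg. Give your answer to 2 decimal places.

1294.26

n = 4, Σx = 276, Σy = 2872, Σxy = 230116.1, Σx² = 20430
Sxx = Σx² − (Σx)²/n = 20430 − 19044 = 1386
Sxy = Σxy − (Σx)(Σy)/n = 230116.1 − 198168 = 31948.1
b = Sxy/Sxx = 31948.1/1386 = 23.050577
a = ȳ − b·x̄ = 718 − 23.050577·69 = -872.489827
ŷ(94) = a + b·94 = -872.489827 + 23.050577·94 = 1294.264430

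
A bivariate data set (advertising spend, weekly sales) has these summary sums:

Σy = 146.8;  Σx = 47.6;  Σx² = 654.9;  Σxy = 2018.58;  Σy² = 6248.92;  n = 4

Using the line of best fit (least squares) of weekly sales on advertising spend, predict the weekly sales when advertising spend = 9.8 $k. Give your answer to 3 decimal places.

30.251

Sxx = Σx² − (Σx)²/n = 654.9 − 566.44 = 88.46
Sxy = Σxy − (Σx)(Σy)/n = 2018.58 − 1746.92 = 271.66
b = Sxy/Sxx = 271.66/88.46 = 3.070993
a = ȳ − b·x̄ = 36.7 − 3.070993·11.9 = 0.155189
ŷ(9.8) = a + b·9.8 = 0.155189 + 3.070993·9.8 = 30.250916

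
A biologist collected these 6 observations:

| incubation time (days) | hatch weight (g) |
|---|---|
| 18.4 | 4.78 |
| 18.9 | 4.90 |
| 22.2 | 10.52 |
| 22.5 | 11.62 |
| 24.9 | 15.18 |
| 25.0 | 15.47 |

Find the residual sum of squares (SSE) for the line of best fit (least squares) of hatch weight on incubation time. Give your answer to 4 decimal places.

n = 6, Σx = 131.9, Σy = 62.47, Σxy = 1440.288, Σx² = 2939.87, Σy² = 762.3065
Sxx = Σx² − (Σx)²/n = 2939.87 − 2899.601667 = 40.268333
Sxy = Σxy − (Σx)(Σy)/n = 1440.288 − 1373.298833 = 66.989167
Syy = Σy² − (Σy)²/n = 762.3065 − 650.416817 = 111.889683
b = Sxy/Sxx = 66.989167/40.268333 = 1.663569
SSE = Syy − b·Sxy = 111.889683 − 1.663569·66.989167 = 0.448556

0.4486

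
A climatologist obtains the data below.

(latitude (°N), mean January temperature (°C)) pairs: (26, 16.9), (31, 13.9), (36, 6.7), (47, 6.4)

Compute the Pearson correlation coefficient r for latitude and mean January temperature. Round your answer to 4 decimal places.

-0.8770

n = 4, Σx = 140, Σy = 43.9, Σxy = 1412.3, Σx² = 5142, Σy² = 564.67
Sxx = Σx² − (Σx)²/n = 5142 − 4900 = 242
Sxy = Σxy − (Σx)(Σy)/n = 1412.3 − 1536.5 = -124.2
Syy = Σy² − (Σy)²/n = 564.67 − 481.8025 = 82.8675
r = Sxy/√(Sxx·Syy) = -124.2/√(20053.935) = -124.2/141.611917 = -0.877045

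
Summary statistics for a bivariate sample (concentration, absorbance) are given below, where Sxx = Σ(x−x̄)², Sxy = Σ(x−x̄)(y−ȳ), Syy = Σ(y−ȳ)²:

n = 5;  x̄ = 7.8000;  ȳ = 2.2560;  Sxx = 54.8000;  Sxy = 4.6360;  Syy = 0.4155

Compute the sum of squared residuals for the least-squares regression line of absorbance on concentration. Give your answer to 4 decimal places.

0.0233

b = Sxy/Sxx = 4.636/54.8 = 0.084599
SSE = Syy − b·Sxy = 0.4155 − 0.084599·4.636 = 0.023301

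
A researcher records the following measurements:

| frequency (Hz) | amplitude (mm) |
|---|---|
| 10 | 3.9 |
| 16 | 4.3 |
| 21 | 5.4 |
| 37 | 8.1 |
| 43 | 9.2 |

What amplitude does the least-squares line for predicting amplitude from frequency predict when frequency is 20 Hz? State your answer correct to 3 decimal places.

5.279

n = 5, Σx = 127, Σy = 30.9, Σxy = 916.5, Σx² = 4015
Sxx = Σx² − (Σx)²/n = 4015 − 3225.8 = 789.2
Sxy = Σxy − (Σx)(Σy)/n = 916.5 − 784.86 = 131.64
b = Sxy/Sxx = 131.64/789.2 = 0.166802
a = ȳ − b·x̄ = 6.18 − 0.166802·25.4 = 1.943234
ŷ(20) = a + b·20 = 1.943234 + 0.166802·20 = 5.279270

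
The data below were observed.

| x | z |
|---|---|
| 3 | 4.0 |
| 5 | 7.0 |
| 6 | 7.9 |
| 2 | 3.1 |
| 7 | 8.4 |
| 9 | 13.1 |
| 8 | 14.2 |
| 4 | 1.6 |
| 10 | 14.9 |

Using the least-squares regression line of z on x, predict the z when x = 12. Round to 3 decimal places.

18.354

n = 9, Σx = 54, Σy = 74.2, Σxy = 546.3, Σx² = 384
Sxx = Σx² − (Σx)²/n = 384 − 324 = 60
Sxy = Σxy − (Σx)(Σy)/n = 546.3 − 445.2 = 101.1
b = Sxy/Sxx = 101.1/60 = 1.685
a = ȳ − b·x̄ = 8.244444 − 1.685·6 = -1.865556
ŷ(12) = a + b·12 = -1.865556 + 1.685·12 = 18.354444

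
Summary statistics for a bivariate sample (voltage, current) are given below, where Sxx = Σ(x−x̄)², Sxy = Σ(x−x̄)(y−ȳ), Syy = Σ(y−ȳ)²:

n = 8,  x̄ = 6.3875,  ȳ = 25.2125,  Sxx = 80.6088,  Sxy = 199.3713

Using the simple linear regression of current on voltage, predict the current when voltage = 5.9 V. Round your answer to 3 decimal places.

b = Sxy/Sxx = 199.3713/80.6088 = 2.473319
a = ȳ − b·x̄ = 25.2125 − 2.473319·6.3875 = 9.414173
ŷ(5.9) = a + b·5.9 = 9.414173 + 2.473319·5.9 = 24.006757

24.007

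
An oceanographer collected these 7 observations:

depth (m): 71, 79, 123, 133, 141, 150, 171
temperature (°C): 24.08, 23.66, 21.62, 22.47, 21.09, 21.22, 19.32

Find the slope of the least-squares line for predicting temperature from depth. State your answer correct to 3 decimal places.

-0.042

n = 7, Σx = 868, Σy = 153.46, Σxy = 18687, Σx² = 115722
Sxx = Σx² − (Σx)²/n = 115722 − 107632 = 8090
Sxy = Σxy − (Σx)(Σy)/n = 18687 − 19029.04 = -342.04
b = Sxy/Sxx = -342.04/8090 = -0.042279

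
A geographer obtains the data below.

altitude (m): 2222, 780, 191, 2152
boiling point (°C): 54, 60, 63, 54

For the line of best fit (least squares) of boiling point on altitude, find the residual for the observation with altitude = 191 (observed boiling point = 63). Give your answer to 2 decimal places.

0.16

n = 4, Σx = 5345, Σy = 231, Σxy = 295029, Σx² = 10213269
Sxx = Σx² − (Σx)²/n = 10213269 − 7142256.25 = 3071012.75
Sxy = Σxy − (Σx)(Σy)/n = 295029 − 308673.75 = -13644.75
b = Sxy/Sxx = -13644.75/3071012.75 = -0.004443
a = ȳ − b·x̄ = 57.75 − (-0.004443)·1336.25 = 63.687063
ŷ(191) = 63.687063 + (-0.004443)·191 = 62.838435
residual = y − ŷ = 63 − 62.838435 = 0.161565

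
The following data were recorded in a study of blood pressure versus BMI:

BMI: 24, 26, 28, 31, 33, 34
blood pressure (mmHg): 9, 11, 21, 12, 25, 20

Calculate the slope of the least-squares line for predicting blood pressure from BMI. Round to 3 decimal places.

1.164

n = 6, Σx = 176, Σy = 98, Σxy = 2967, Σx² = 5242
Sxx = Σx² − (Σx)²/n = 5242 − 5162.666667 = 79.333333
Sxy = Σxy − (Σx)(Σy)/n = 2967 − 2874.666667 = 92.333333
b = Sxy/Sxx = 92.333333/79.333333 = 1.163866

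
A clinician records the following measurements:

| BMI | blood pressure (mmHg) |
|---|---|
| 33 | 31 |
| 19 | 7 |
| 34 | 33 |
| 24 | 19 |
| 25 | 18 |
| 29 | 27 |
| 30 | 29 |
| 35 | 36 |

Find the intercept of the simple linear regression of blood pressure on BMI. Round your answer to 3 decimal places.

n = 8, Σx = 229, Σy = 200, Σxy = 6097, Σx² = 6773
Sxx = Σx² − (Σx)²/n = 6773 − 6555.125 = 217.875
Sxy = Σxy − (Σx)(Σy)/n = 6097 − 5725 = 372
b = Sxy/Sxx = 372/217.875 = 1.707401
a = ȳ − b·x̄ = 25 − 1.707401·28.625 = -23.874355

-23.874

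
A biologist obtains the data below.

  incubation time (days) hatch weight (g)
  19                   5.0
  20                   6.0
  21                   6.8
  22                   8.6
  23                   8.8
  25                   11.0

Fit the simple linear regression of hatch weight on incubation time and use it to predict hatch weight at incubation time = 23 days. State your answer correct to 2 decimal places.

n = 6, Σx = 130, Σy = 46.2, Σxy = 1024.4, Σx² = 2840
Sxx = Σx² − (Σx)²/n = 2840 − 2816.666667 = 23.333333
Sxy = Σxy − (Σx)(Σy)/n = 1024.4 − 1001 = 23.4
b = Sxy/Sxx = 23.4/23.333333 = 1.002857
a = ȳ − b·x̄ = 7.7 − 1.002857·21.666667 = -14.028571
ŷ(23) = a + b·23 = -14.028571 + 1.002857·23 = 9.037143

9.04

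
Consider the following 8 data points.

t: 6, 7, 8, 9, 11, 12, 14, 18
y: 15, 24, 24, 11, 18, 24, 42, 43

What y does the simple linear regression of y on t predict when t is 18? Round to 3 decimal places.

n = 8, Σx = 85, Σy = 201, Σxy = 2397, Σx² = 1015
Sxx = Σx² − (Σx)²/n = 1015 − 903.125 = 111.875
Sxy = Σxy − (Σx)(Σy)/n = 2397 − 2135.625 = 261.375
b = Sxy/Sxx = 261.375/111.875 = 2.336313
a = ȳ − b·x̄ = 25.125 − 2.336313·10.625 = 0.301676
ŷ(18) = a + b·18 = 0.301676 + 2.336313·18 = 42.355307

42.355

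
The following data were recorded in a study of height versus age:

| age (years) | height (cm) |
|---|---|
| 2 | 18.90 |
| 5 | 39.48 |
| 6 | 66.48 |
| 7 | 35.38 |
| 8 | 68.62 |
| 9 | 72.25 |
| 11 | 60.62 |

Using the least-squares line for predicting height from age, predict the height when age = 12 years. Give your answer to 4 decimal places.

78.7097

n = 7, Σx = 48, Σy = 361.73, Σxy = 2747.77, Σx² = 380
Sxx = Σx² − (Σx)²/n = 380 − 329.142857 = 50.857143
Sxy = Σxy − (Σx)(Σy)/n = 2747.77 − 2480.434286 = 267.335714
b = Sxy/Sxx = 267.335714/50.857143 = 5.256601
a = ȳ − b·x̄ = 51.675714 − 5.256601·6.857143 = 15.630449
ŷ(12) = a + b·12 = 15.630449 + 5.256601·12 = 78.709663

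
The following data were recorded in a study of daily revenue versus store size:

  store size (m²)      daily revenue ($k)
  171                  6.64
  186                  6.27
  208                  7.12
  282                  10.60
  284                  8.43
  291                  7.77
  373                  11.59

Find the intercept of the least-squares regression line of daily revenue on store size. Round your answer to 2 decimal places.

n = 7, Σx = 1795, Σy = 58.42, Σxy = 15750.08, Σx² = 491091
Sxx = Σx² − (Σx)²/n = 491091 − 460289.285714 = 30801.714286
Sxy = Σxy − (Σx)(Σy)/n = 15750.08 − 14980.557143 = 769.522857
b = Sxy/Sxx = 769.522857/30801.714286 = 0.024983
a = ȳ − b·x̄ = 8.345714 − 0.024983·256.428571 = 1.939329

1.94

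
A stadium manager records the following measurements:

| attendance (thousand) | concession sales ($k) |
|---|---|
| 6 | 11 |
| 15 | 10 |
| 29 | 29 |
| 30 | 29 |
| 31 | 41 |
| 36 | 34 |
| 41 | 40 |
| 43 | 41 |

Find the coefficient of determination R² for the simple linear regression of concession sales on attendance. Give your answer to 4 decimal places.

n = 8, Σx = 231, Σy = 235, Σxy = 7825, Σx² = 7789, Σy² = 8021
Sxx = Σx² − (Σx)²/n = 7789 − 6670.125 = 1118.875
Sxy = Σxy − (Σx)(Σy)/n = 7825 − 6785.625 = 1039.375
Syy = Σy² − (Σy)²/n = 8021 − 6903.125 = 1117.875
R² = Sxy²/(Sxx·Syy) = (1039.375)²/(1118.875·1117.875) = 0.863714

0.8637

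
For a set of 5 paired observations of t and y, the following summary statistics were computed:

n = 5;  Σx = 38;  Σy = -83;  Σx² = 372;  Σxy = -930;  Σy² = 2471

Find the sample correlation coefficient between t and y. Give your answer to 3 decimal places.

Sxx = Σx² − (Σx)²/n = 372 − 288.8 = 83.2
Sxy = Σxy − (Σx)(Σy)/n = -930 − (-630.8) = -299.2
Syy = Σy² − (Σy)²/n = 2471 − 1377.8 = 1093.2
r = Sxy/√(Sxx·Syy) = -299.2/√(90954.24) = -299.2/301.586207 = -0.992088

-0.992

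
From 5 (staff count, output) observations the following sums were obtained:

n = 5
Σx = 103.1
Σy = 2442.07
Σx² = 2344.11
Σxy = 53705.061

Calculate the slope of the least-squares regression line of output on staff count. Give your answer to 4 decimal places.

Sxx = Σx² − (Σx)²/n = 2344.11 − 2125.922 = 218.188
Sxy = Σxy − (Σx)(Σy)/n = 53705.061 − 50355.4834 = 3349.5776
b = Sxy/Sxx = 3349.5776/218.188 = 15.351796

15.3518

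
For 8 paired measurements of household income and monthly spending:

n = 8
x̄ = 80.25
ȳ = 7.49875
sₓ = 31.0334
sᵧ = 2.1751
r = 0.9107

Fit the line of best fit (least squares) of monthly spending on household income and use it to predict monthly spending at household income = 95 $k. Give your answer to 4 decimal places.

8.4402

b = r · sᵧ/sₓ = 0.9107 · 2.1751/31.0334 = 0.063830
a = ȳ − b·x̄ = 7.49875 − 0.063830·80.25 = 2.376388
ŷ(95) = a + b·95 = 2.376388 + 0.063830·95 = 8.440243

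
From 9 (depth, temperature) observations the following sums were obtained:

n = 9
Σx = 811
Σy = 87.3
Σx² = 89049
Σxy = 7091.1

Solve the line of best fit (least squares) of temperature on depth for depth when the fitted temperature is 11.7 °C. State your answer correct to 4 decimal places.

Sxx = Σx² − (Σx)²/n = 89049 − 73080.111111 = 15968.888889
Sxy = Σxy − (Σx)(Σy)/n = 7091.1 − 7866.7 = -775.6
b = Sxy/Sxx = -775.6/15968.888889 = -0.048569
a = ȳ − b·x̄ = 9.7 − (-0.048569)·90.111111 = 14.076646
Set a + b·x = 11.7: x = (11.7 − 14.076646) / (-0.048569) = 48.932955

48.9330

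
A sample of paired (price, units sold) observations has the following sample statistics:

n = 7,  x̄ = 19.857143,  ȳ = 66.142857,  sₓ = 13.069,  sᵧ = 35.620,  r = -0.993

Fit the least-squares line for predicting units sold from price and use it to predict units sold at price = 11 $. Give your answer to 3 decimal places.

90.114

b = r · sᵧ/sₓ = -0.993 · 35.62/13.069 = -2.706455
a = ȳ − b·x̄ = 66.142857 − (-2.706455)·19.857143 = 119.885320
ŷ(11) = a + b·11 = 119.885320 + (-2.706455)·11 = 90.114316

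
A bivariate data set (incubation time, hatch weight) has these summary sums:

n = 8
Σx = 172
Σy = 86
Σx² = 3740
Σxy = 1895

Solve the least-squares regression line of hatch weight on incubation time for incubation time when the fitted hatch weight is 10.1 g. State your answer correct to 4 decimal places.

Sxx = Σx² − (Σx)²/n = 3740 − 3698 = 42
Sxy = Σxy − (Σx)(Σy)/n = 1895 − 1849 = 46
b = Sxy/Sxx = 46/42 = 1.095238
a = ȳ − b·x̄ = 10.75 − 1.095238·21.5 = -12.797619
Set a + b·x = 10.1: x = (10.1 − (-12.797619)) / 1.095238 = 20.906522

20.9065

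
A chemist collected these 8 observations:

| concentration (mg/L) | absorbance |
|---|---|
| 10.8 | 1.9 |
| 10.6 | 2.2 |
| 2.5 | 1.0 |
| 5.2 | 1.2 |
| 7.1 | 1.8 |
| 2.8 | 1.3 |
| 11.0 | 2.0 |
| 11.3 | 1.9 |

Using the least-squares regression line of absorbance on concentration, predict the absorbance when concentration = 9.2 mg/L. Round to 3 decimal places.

n = 8, Σx = 61.3, Σy = 13.3, Σxy = 112.47, Σx² = 569.23
Sxx = Σx² − (Σx)²/n = 569.23 − 469.71125 = 99.51875
Sxy = Σxy − (Σx)(Σy)/n = 112.47 − 101.91125 = 10.55875
b = Sxy/Sxx = 10.55875/99.51875 = 0.106098
a = ȳ − b·x̄ = 1.6625 − 0.106098·7.6625 = 0.849523
ŷ(9.2) = a + b·9.2 = 0.849523 + 0.106098·9.2 = 1.825626

1.826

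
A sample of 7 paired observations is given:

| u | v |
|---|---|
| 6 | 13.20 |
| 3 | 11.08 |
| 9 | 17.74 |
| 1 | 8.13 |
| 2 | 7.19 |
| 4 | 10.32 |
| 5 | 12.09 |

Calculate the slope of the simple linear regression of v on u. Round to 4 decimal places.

n = 7, Σx = 30, Σy = 79.75, Σxy = 396.34, Σx² = 172
Sxx = Σx² − (Σx)²/n = 172 − 128.571429 = 43.428571
Sxy = Σxy − (Σx)(Σy)/n = 396.34 − 341.785714 = 54.554286
b = Sxy/Sxx = 54.554286/43.428571 = 1.256184

1.2562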